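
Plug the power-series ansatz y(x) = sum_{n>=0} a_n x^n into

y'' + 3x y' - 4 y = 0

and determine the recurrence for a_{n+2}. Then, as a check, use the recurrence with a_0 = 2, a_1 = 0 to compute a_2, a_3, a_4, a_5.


Substitute y = sum_n a_n x^n.
y''(x) has coefficient (n+2)(n+1) a_{n+2} at x^n;
3 x y'(x) has coefficient 3 n a_n at x^n (shift);
-4 y(x) has coefficient -4 a_n at x^n.
Matching x^n: (n+2)(n+1) a_{n+2} + (3n - 4) a_n = 0.
Thus a_{n+2} = (-3n + 4) / ((n+1)(n+2)) * a_n.

Check with a_0 = 2, a_1 = 0 (apply the recurrence for n = 0, 1, 2, 3): a_0 = 2, a_1 = 0, a_2 = 4, a_3 = 0, a_4 = -2/3, a_5 = 0.

a_(n+2) = (-3n + 4) / ((n+1)(n+2)) * a_n; check: a_0 = 2, a_1 = 0, a_2 = 4, a_3 = 0, a_4 = -2/3, a_5 = 0


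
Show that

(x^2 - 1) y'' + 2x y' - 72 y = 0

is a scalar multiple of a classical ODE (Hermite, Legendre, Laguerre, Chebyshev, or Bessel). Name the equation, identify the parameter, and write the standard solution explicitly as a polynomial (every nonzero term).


All three coefficients share the factor -1; dividing through by -1 gives  (1 - x^2) y'' - 2x y' + 72 y = 0.
This matches the Legendre equation (1 - x^2) y'' - 2x y' + n(n+1) y = 0 (note the -2x y' term) with n(n+1) = 72, so n = 8; the polynomial solution is P_8(x).
With y = sum_k a_k x^k, matching x^k gives (k+2)(k+1) a_{k+2} = [k(k+1) - n(n+1)] a_k = (k - 8)(k + 9) a_k. The right side vanishes at k = 8, so the series with the parity of 8 terminates at degree 8.
Standard normalization (P_n(1) = 1): leading coefficient (2n)!/(2^n (n!)^2) = 20922789888000/(256*1625702400) = 6435/128, so a_8 = 6435/128. Work downward with a_k = (k+1)(k+2) a_{k+2} / ((k - 8)(k + 9)):
  a_6 = (7)(8)(6435/128) / ((6 - 8)(6 + 9)) = (45045/16)/(-30) = -3003/32
  a_4 = (5)(6)(-3003/32) / ((4 - 8)(4 + 9)) = (-45045/16)/(-52) = 3465/64
  a_2 = (3)(4)(3465/64) / ((2 - 8)(2 + 9)) = (10395/16)/(-66) = -315/32
  a_0 = (1)(2)(-315/32) / ((0 - 8)(0 + 9)) = (-315/16)/(-72) = 35/128
Hence P_8(x) = 6435 x^8/128 - 3003 x^6/32 + 3465 x^4/64 - 315 x^2/32 + 35/128.

P_8(x); series = 6435 x^8/128 - 3003 x^6/32 + 3465 x^4/64 - 315 x^2/32 + 35/128


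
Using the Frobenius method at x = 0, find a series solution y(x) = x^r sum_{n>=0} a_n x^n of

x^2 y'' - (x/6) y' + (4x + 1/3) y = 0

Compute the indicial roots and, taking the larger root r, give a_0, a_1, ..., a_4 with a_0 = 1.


Write in Frobenius form y'' + (p(x)/x) y' + (q(x)/x^2) y = 0:
  p(x) = -1/6,  q(x) = 4x + 1/3.
Indicial equation: r(r-1) + (-1/6) r + (1/3) = 0 -> roots r_1 = 2/3, r_2 = 1/2.
Take r = r_1 = 2/3. Let y(x) = x^r sum_{n>=0} a_n x^n with a_0 = 1.
Substitute y = x^r sum a_n x^n and match x^{r+n}. The recurrence is
  D(n) a_n + 4 a_{n-1} = 0,  where D(n) = (r+n)(r+n-1) + (-1/6)(r+n) + (1/3).
  a_n = -4 / D(n) * a_{n-1}.
Since the indicial polynomial factors as (r - r_1)(r - r_2), D(n) = (r_1 + n - r_1)(r_1 + n - r_2) = n(n + 1/6).
Evaluating step by step (a_0 = 1):
  n = 1: D(1) = 1(1 + 1/6) = 7/6; numerator = -4(1) = -4; a_1 = (-4)/(7/6) = -24/7
  n = 2: D(2) = 2(2 + 1/6) = 13/3; numerator = -4(-24/7) = 96/7; a_2 = (96/7)/(13/3) = 288/91
  n = 3: D(3) = 3(3 + 1/6) = 19/2; numerator = -4(288/91) = -1152/91; a_3 = (-1152/91)/(19/2) = -2304/1729
  n = 4: D(4) = 4(4 + 1/6) = 50/3; numerator = -4(-2304/1729) = 9216/1729; a_4 = (9216/1729)/(50/3) = 13824/43225

r = 2/3; a_0 = 1; a_1 = -24/7; a_2 = 288/91; a_3 = -2304/1729; a_4 = 13824/43225


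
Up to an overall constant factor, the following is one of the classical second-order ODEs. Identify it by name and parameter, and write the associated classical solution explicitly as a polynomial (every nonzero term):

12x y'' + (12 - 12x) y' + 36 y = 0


All three coefficients share the factor 12; dividing through by 12 gives  x y'' + (1 - x) y' + 3 y = 0.
This matches the Laguerre equation x y'' + (1 - x) y' + n y = 0 with n = 3; the polynomial solution is L_3(x).
With y = sum_k a_k x^k, matching x^k gives (k+1)k a_{k+1} + (k+1) a_{k+1} - k a_k + n a_k = 0, i.e. (k+1)^2 a_{k+1} = (k - n) a_k = (k - 3) a_k. The right side vanishes at k = 3, so the series terminates at degree 3.
Standard normalization L_n(0) = 1 gives a_0 = 1. Work upward with a_{k+1} = (k - 3) a_k / (k+1)^2:
  a_1 = (0 - 3)(1) / 1^2 = -3/1 = -3
  a_2 = (1 - 3)(-3) / 2^2 = 6/4 = 3/2
  a_3 = (2 - 3)(3/2) / 3^2 = (-3/2)/9 = -1/6
Hence L_3(x) = -x^3/6 + 3 x^2/2 - 3 x + 1.

L_3(x); series = -x^3/6 + 3 x^2/2 - 3 x + 1


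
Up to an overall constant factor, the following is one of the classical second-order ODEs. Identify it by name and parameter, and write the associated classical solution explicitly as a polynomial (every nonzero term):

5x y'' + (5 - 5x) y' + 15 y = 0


All three coefficients share the factor 5; dividing through by 5 gives  x y'' + (1 - x) y' + 3 y = 0.
This matches the Laguerre equation x y'' + (1 - x) y' + n y = 0 with n = 3; the polynomial solution is L_3(x).
With y = sum_k a_k x^k, matching x^k gives (k+1)k a_{k+1} + (k+1) a_{k+1} - k a_k + n a_k = 0, i.e. (k+1)^2 a_{k+1} = (k - n) a_k = (k - 3) a_k. The right side vanishes at k = 3, so the series terminates at degree 3.
Standard normalization L_n(0) = 1 gives a_0 = 1. Work upward with a_{k+1} = (k - 3) a_k / (k+1)^2:
  a_1 = (0 - 3)(1) / 1^2 = -3/1 = -3
  a_2 = (1 - 3)(-3) / 2^2 = 6/4 = 3/2
  a_3 = (2 - 3)(3/2) / 3^2 = (-3/2)/9 = -1/6
Hence L_3(x) = -x^3/6 + 3 x^2/2 - 3 x + 1.

L_3(x); series = -x^3/6 + 3 x^2/2 - 3 x + 1


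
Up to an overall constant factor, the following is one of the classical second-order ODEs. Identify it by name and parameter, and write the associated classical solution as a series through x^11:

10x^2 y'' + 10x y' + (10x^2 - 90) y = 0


All three coefficients share the factor 10; dividing through by 10 gives  x^2 y'' + x y' + (x^2 - 9) y = 0.
This matches the Bessel equation x^2 y'' + x y' + (x^2 - nu^2) y = 0 with nu^2 = 9, so nu = 3; the solution bounded at x = 0 is J_3(x).
Frobenius at x = 0: indicial roots ±nu; for r = nu the recurrence k(k + 2nu) c_k = -c_{k-2} gives the standard series J_nu(x) = sum_{k>=0} (-1)^k / (k! (k+nu)!) (x/2)^(2k+nu). Evaluate the first 5 terms:
  k = 0: (-1)^0 / (0! * 3! * 2^3) x^3 = 1/(1*6*8) x^3 = (1/48) x^3
  k = 1: (-1)^1 / (1! * 4! * 2^5) x^5 = -1/(1*24*32) x^5 = (-1/768) x^5
  k = 2: (-1)^2 / (2! * 5! * 2^7) x^7 = 1/(2*120*128) x^7 = (1/30720) x^7
  k = 3: (-1)^3 / (3! * 6! * 2^9) x^9 = -1/(6*720*512) x^9 = (-1/2211840) x^9
  k = 4: (-1)^4 / (4! * 7! * 2^11) x^11 = 1/(24*5040*2048) x^11 = (1/247726080) x^11
Hence J_3(x) = x^11/247726080 - x^9/2211840 + x^7/30720 - x^5/768 + x^3/48 + ....

J_3(x); series = x^11/247726080 - x^9/2211840 + x^7/30720 - x^5/768 + x^3/48


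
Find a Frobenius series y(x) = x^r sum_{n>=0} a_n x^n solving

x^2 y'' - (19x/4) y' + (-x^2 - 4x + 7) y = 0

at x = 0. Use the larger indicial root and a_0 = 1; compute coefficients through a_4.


Write in Frobenius form y'' + (p(x)/x) y' + (q(x)/x^2) y = 0:
  p(x) = -19/4,  q(x) = -x^2 - 4x + 7.
Indicial equation: r(r-1) + (-19/4) r + (7) = 0 -> roots r_1 = 4, r_2 = 7/4.
Take r = r_1 = 4. Let y(x) = x^r sum_{n>=0} a_n x^n with a_0 = 1.
Substitute y = x^r sum a_n x^n and match x^{r+n}. The recurrence is
  D(n) a_n - 4 a_{n-1} - 1 a_{n-2} = 0,  where D(n) = (r+n)(r+n-1) + (-19/4)(r+n) + (7).
  a_n = [4 a_{n-1} + 1 a_{n-2}] / D(n).
Since the indicial polynomial factors as (r - r_1)(r - r_2), D(n) = (r_1 + n - r_1)(r_1 + n - r_2) = n(n + 9/4).
Evaluating step by step (a_0 = 1):
  n = 1: D(1) = 1(1 + 9/4) = 13/4; numerator = 4(1) = 4; a_1 = (4)/(13/4) = 16/13
  n = 2: D(2) = 2(2 + 9/4) = 17/2; numerator = 4(16/13) + 1(1) = 77/13; a_2 = (77/13)/(17/2) = 154/221
  n = 3: D(3) = 3(3 + 9/4) = 63/4; numerator = 4(154/221) + 1(16/13) = 888/221; a_3 = (888/221)/(63/4) = 1184/4641
  n = 4: D(4) = 4(4 + 9/4) = 25; numerator = 4(1184/4641) + 1(154/221) = 7970/4641; a_4 = (7970/4641)/(25) = 1594/23205

r = 4; a_0 = 1; a_1 = 16/13; a_2 = 154/221; a_3 = 1184/4641; a_4 = 1594/23205


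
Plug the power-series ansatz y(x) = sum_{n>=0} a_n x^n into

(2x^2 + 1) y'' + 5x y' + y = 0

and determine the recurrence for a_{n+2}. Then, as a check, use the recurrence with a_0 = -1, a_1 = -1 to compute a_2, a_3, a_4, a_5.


Substitute y = sum_n a_n x^n.
(1 + 2 x^2) y'' contributes (n+2)(n+1) a_{n+2} + 2 n(n-1) a_n at x^n.
5 x y'(x) contributes 5 n a_n at x^n.
y(x) contributes 1 a_n at x^n.
Matching x^n: (n+2)(n+1) a_{n+2} + (2 n(n-1) + 5 n + 1) a_n = 0.
Thus a_{n+2} = (-2 n(n-1) - 5 n - 1) / ((n+1)(n+2)) * a_n.

Check with a_0 = -1, a_1 = -1 (apply the recurrence for n = 0, 1, 2, 3): a_0 = -1, a_1 = -1, a_2 = 1/2, a_3 = 1, a_4 = -5/8, a_5 = -7/5.

a_(n+2) = (-2 n(n-1) - 5 n - 1) / ((n+1)(n+2)) * a_n; check: a_0 = -1, a_1 = -1, a_2 = 1/2, a_3 = 1, a_4 = -5/8, a_5 = -7/5


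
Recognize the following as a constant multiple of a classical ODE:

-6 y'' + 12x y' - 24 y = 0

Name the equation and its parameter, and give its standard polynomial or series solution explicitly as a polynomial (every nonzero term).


All three coefficients share the factor -6; dividing through by -6 gives  y'' - 2x y' + 4 y = 0.
This matches the Hermite equation y'' - 2x y' + 2n y = 0 with 2n = 4, so n = 2; the polynomial solution is H_2(x).
With y = sum_k a_k x^k, matching x^k gives (k+2)(k+1) a_{k+2} = 2(k - n) a_k = 2(k - 2) a_k. The right side vanishes at k = 2, so the series with the parity of 2 terminates at degree 2.
Standard normalization: leading coefficient of H_n is 2^n, so a_2 = 2^2 = 4. Work downward with a_k = (k+1)(k+2) a_{k+2} / (2(k - n)):
  a_0 = (1)(2)(4) / (2(0 - 2)) = 8/(-4) = -2
Hence H_2(x) = 4 x^2 - 2.

H_2(x); series = 4 x^2 - 2


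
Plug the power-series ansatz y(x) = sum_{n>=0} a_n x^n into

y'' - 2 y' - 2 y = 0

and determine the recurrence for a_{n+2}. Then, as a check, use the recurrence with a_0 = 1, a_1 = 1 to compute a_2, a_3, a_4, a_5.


Substitute y = sum_n a_n x^n.
y''(x) has coefficient (n+2)(n+1) a_{n+2} at x^n;
-2 y'(x) has coefficient -2 (n+1) a_{n+1} at x^n;
-2 y(x) has coefficient -2 a_n at x^n.
Matching x^n: (n+2)(n+1) a_{n+2} - 2 (n+1) a_{n+1} - 2 a_n = 0.
Thus a_{n+2} = [2 (n+1) a_{n+1} + 2 a_n] / ((n+1)(n+2)).

Check with a_0 = 1, a_1 = 1 (apply the recurrence for n = 0, 1, 2, 3): a_0 = 1, a_1 = 1, a_2 = 2, a_3 = 5/3, a_4 = 7/6, a_5 = 19/30.

a_(n+2) = [2 (n+1) a_(n+1) + 2 a_n] / ((n+1)(n+2)); check: a_0 = 1, a_1 = 1, a_2 = 2, a_3 = 5/3, a_4 = 7/6, a_5 = 19/30


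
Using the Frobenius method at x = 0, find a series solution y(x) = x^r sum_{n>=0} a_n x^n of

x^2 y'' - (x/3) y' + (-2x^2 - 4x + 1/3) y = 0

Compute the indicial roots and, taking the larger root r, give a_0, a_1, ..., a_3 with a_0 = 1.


Write in Frobenius form y'' + (p(x)/x) y' + (q(x)/x^2) y = 0:
  p(x) = -1/3,  q(x) = -2x^2 - 4x + 1/3.
Indicial equation: r(r-1) + (-1/3) r + (1/3) = 0 -> roots r_1 = 1, r_2 = 1/3.
Take r = r_1 = 1. Let y(x) = x^r sum_{n>=0} a_n x^n with a_0 = 1.
Substitute y = x^r sum a_n x^n and match x^{r+n}. The recurrence is
  D(n) a_n - 4 a_{n-1} - 2 a_{n-2} = 0,  where D(n) = (r+n)(r+n-1) + (-1/3)(r+n) + (1/3).
  a_n = [4 a_{n-1} + 2 a_{n-2}] / D(n).
Since the indicial polynomial factors as (r - r_1)(r - r_2), D(n) = (r_1 + n - r_1)(r_1 + n - r_2) = n(n + 2/3).
Evaluating step by step (a_0 = 1):
  n = 1: D(1) = 1(1 + 2/3) = 5/3; numerator = 4(1) = 4; a_1 = (4)/(5/3) = 12/5
  n = 2: D(2) = 2(2 + 2/3) = 16/3; numerator = 4(12/5) + 2(1) = 58/5; a_2 = (58/5)/(16/3) = 87/40
  n = 3: D(3) = 3(3 + 2/3) = 11; numerator = 4(87/40) + 2(12/5) = 27/2; a_3 = (27/2)/(11) = 27/22

r = 1; a_0 = 1; a_1 = 12/5; a_2 = 87/40; a_3 = 27/22


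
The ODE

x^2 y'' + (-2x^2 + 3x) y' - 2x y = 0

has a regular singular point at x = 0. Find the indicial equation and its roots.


Divide by x^2 to reach normal form y'' + P_1(x) y' + P_2(x) y = 0 with P_1(x) = -2 + 3/x and P_2(x) = -2/x.
x = 0 is a singular point because the y'-coefficient -2 + 3/x has a pole at x = 0 and the y-coefficient -2/x has a pole at x = 0.
It is a regular singular point because x P_1(x) = p(x) = 3 - 2x and x^2 P_2(x) = q(x) = -2x are polynomials, hence analytic at x = 0.
p(0) = 3,  q(0) = 0.
Indicial equation: r(r-1) + p(0) r + q(0) = 0, i.e. r^2 + (p(0) - 1) r + q(0) = 0, i.e. r^2 + 2 r = 0.
Discriminant: (2)^2 - 4(0) = 4, so r = (-2 ± 2)/2.
Solving: r_1 = 0, r_2 = -2.

indicial: r^2 + 2 r = 0; roots r_1 = 0, r_2 = -2


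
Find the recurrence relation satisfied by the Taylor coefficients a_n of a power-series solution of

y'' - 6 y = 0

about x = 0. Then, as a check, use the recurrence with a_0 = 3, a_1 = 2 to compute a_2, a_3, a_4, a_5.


Substitute y = sum_n a_n x^n into y'' + (const) y = 0.
y''(x) = sum_{n>=0} (n+2)(n+1) a_{n+2} x^n.
The ODE becomes sum_n [(n+2)(n+1) a_{n+2} - 6 a_n] x^n = 0.
Setting each coefficient to zero gives the recurrence:
  (n+2)(n+1) a_{n+2} - 6 a_n = 0,
  a_{n+2} = 6 / ((n+1)(n+2)) a_n.

Check with a_0 = 3, a_1 = 2 (apply the recurrence for n = 0, 1, 2, 3): a_0 = 3, a_1 = 2, a_2 = 9, a_3 = 2, a_4 = 9/2, a_5 = 3/5.

a_{n+2} = 6/((n+1)(n+2)) * a_n; check: a_0 = 3, a_1 = 2, a_2 = 9, a_3 = 2, a_4 = 9/2, a_5 = 3/5


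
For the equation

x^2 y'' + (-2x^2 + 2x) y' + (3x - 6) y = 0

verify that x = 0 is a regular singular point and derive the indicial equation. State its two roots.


Divide by x^2 to reach normal form y'' + P_1(x) y' + P_2(x) y = 0 with P_1(x) = -2 + 2/x and P_2(x) = 3/x - 6/x^2.
x = 0 is a singular point because the y'-coefficient -2 + 2/x has a pole at x = 0 and the y-coefficient 3/x - 6/x^2 has a pole at x = 0.
It is a regular singular point because x P_1(x) = p(x) = 2 - 2x and x^2 P_2(x) = q(x) = 3x - 6 are polynomials, hence analytic at x = 0.
p(0) = 2,  q(0) = -6.
Indicial equation: r(r-1) + p(0) r + q(0) = 0, i.e. r^2 + (p(0) - 1) r + q(0) = 0, i.e. r^2 + 1 r - 6 = 0.
Discriminant: (1)^2 - 4(-6) = 25, so r = (-1 ± 5)/2.
Solving: r_1 = 2, r_2 = -3.

indicial: r^2 + 1 r - 6 = 0; roots r_1 = 2, r_2 = -3


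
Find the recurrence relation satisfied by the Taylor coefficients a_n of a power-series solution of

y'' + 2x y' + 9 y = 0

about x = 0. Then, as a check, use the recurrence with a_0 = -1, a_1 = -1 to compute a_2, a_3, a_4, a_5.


Substitute y = sum_n a_n x^n.
y''(x) has coefficient (n+2)(n+1) a_{n+2} at x^n;
2 x y'(x) has coefficient 2 n a_n at x^n (shift);
9 y(x) has coefficient 9 a_n at x^n.
Matching x^n: (n+2)(n+1) a_{n+2} + (2n + 9) a_n = 0.
Thus a_{n+2} = (-2n - 9) / ((n+1)(n+2)) * a_n.

Check with a_0 = -1, a_1 = -1 (apply the recurrence for n = 0, 1, 2, 3): a_0 = -1, a_1 = -1, a_2 = 9/2, a_3 = 11/6, a_4 = -39/8, a_5 = -11/8.

a_(n+2) = (-2n - 9) / ((n+1)(n+2)) * a_n; check: a_0 = -1, a_1 = -1, a_2 = 9/2, a_3 = 11/6, a_4 = -39/8, a_5 = -11/8


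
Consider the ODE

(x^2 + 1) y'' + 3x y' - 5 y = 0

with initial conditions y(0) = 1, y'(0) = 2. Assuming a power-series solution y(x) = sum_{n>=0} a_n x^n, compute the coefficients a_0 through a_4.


Ansatz: y(x) = sum_{n>=0} a_n x^n, so y'(x) = sum_{n>=1} n a_n x^(n-1) and y''(x) = sum_{n>=2} n(n-1) a_n x^(n-2).
Substitute into P(x) y'' + Q(x) y' + R(x) y = 0 with P(x) = x^2 + 1, Q(x) = 3x, R(x) = -5, and match powers of x.
Initial conditions: a_0 = 1, a_1 = 2.
Setting the coefficient of each power of x to zero and solving order by order (substituting the coefficients already found):
  x^0: 2 a_2 - 5 a_0 = 0  ->  2 a_2 = 5 a_0 = 5  ->  a_2 = 5/2
  x^1: 6 a_3 - 2 a_1 = 0  ->  6 a_3 = 2 a_1 = 4  ->  a_3 = 2/3
  x^2: 12 a_4 + 3 a_2 = 0  ->  12 a_4 = -3 a_2 = -15/2  ->  a_4 = -5/8
Truncated series: y(x) = 1 + 2 x + (5/2) x^2 + (2/3) x^3 - (5/8) x^4 + O(x^5).

a_0 = 1; a_1 = 2; a_2 = 5/2; a_3 = 2/3; a_4 = -5/8


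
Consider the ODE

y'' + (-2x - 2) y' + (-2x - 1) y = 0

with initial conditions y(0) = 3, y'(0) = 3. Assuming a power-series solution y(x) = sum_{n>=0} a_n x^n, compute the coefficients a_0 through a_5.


Ansatz: y(x) = sum_{n>=0} a_n x^n, so y'(x) = sum_{n>=1} n a_n x^(n-1) and y''(x) = sum_{n>=2} n(n-1) a_n x^(n-2).
Substitute into P(x) y'' + Q(x) y' + R(x) y = 0 with P(x) = 1, Q(x) = -2x - 2, R(x) = -2x - 1, and match powers of x.
Initial conditions: a_0 = 3, a_1 = 3.
Setting the coefficient of each power of x to zero and solving order by order (substituting the coefficients already found):
  x^0: 2 a_2 - 2 a_1 - a_0 = 0  ->  2 a_2 = 2 a_1 + a_0 = 9  ->  a_2 = 9/2
  x^1: 6 a_3 - 4 a_2 - 3 a_1 - 2 a_0 = 0  ->  6 a_3 = 4 a_2 + 3 a_1 + 2 a_0 = 33  ->  a_3 = 11/2
  x^2: 12 a_4 - 6 a_3 - 5 a_2 - 2 a_1 = 0  ->  12 a_4 = 6 a_3 + 5 a_2 + 2 a_1 = 123/2  ->  a_4 = 41/8
  x^3: 20 a_5 - 8 a_4 - 7 a_3 - 2 a_2 = 0  ->  20 a_5 = 8 a_4 + 7 a_3 + 2 a_2 = 177/2  ->  a_5 = 177/40
Truncated series: y(x) = 3 + 3 x + (9/2) x^2 + (11/2) x^3 + (41/8) x^4 + (177/40) x^5 + O(x^6).

a_0 = 3; a_1 = 3; a_2 = 9/2; a_3 = 11/2; a_4 = 41/8; a_5 = 177/40


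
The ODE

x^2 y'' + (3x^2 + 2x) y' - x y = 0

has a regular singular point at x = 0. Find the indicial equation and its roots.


Divide by x^2 to reach normal form y'' + P_1(x) y' + P_2(x) y = 0 with P_1(x) = 3 + 2/x and P_2(x) = -1/x.
x = 0 is a singular point because the y'-coefficient 3 + 2/x has a pole at x = 0 and the y-coefficient -1/x has a pole at x = 0.
It is a regular singular point because x P_1(x) = p(x) = 3x + 2 and x^2 P_2(x) = q(x) = -x are polynomials, hence analytic at x = 0.
p(0) = 2,  q(0) = 0.
Indicial equation: r(r-1) + p(0) r + q(0) = 0, i.e. r^2 + (p(0) - 1) r + q(0) = 0, i.e. r^2 + 1 r = 0.
Discriminant: (1)^2 - 4(0) = 1, so r = (-1 ± 1)/2.
Solving: r_1 = 0, r_2 = -1.

indicial: r^2 + 1 r = 0; roots r_1 = 0, r_2 = -1


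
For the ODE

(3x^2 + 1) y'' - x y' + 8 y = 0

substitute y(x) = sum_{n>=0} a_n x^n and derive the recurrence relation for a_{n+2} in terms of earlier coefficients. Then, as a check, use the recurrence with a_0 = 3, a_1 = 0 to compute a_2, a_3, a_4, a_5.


Substitute y = sum_n a_n x^n.
(1 + 3 x^2) y'' contributes (n+2)(n+1) a_{n+2} + 3 n(n-1) a_n at x^n.
-x y'(x) contributes -n a_n at x^n.
8 y(x) contributes 8 a_n at x^n.
Matching x^n: (n+2)(n+1) a_{n+2} + (3 n(n-1) - n + 8) a_n = 0.
Thus a_{n+2} = (-3 n(n-1) + n - 8) / ((n+1)(n+2)) * a_n.

Check with a_0 = 3, a_1 = 0 (apply the recurrence for n = 0, 1, 2, 3): a_0 = 3, a_1 = 0, a_2 = -12, a_3 = 0, a_4 = 12, a_5 = 0.

a_(n+2) = (-3 n(n-1) + n - 8) / ((n+1)(n+2)) * a_n; check: a_0 = 3, a_1 = 0, a_2 = -12, a_3 = 0, a_4 = 12, a_5 = 0


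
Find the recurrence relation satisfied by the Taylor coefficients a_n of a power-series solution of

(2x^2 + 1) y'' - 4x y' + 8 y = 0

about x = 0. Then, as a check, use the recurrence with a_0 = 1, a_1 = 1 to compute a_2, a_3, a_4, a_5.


Substitute y = sum_n a_n x^n.
(1 + 2 x^2) y'' contributes (n+2)(n+1) a_{n+2} + 2 n(n-1) a_n at x^n.
-4 x y'(x) contributes -4 n a_n at x^n.
8 y(x) contributes 8 a_n at x^n.
Matching x^n: (n+2)(n+1) a_{n+2} + (2 n(n-1) - 4 n + 8) a_n = 0.
Thus a_{n+2} = (-2 n(n-1) + 4 n - 8) / ((n+1)(n+2)) * a_n.

Check with a_0 = 1, a_1 = 1 (apply the recurrence for n = 0, 1, 2, 3): a_0 = 1, a_1 = 1, a_2 = -4, a_3 = -2/3, a_4 = 4/3, a_5 = 4/15.

a_(n+2) = (-2 n(n-1) + 4 n - 8) / ((n+1)(n+2)) * a_n; check: a_0 = 1, a_1 = 1, a_2 = -4, a_3 = -2/3, a_4 = 4/3, a_5 = 4/15


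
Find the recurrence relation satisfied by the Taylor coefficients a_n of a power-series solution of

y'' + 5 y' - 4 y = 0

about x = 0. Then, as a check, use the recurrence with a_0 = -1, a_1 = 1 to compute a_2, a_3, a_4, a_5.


Substitute y = sum_n a_n x^n.
y''(x) has coefficient (n+2)(n+1) a_{n+2} at x^n;
5 y'(x) has coefficient 5 (n+1) a_{n+1} at x^n;
-4 y(x) has coefficient -4 a_n at x^n.
Matching x^n: (n+2)(n+1) a_{n+2} + 5 (n+1) a_{n+1} - 4 a_n = 0.
Thus a_{n+2} = [-5 (n+1) a_{n+1} + 4 a_n] / ((n+1)(n+2)).

Check with a_0 = -1, a_1 = 1 (apply the recurrence for n = 0, 1, 2, 3): a_0 = -1, a_1 = 1, a_2 = -9/2, a_3 = 49/6, a_4 = -281/24, a_5 = 1601/120.

a_(n+2) = [-5 (n+1) a_(n+1) + 4 a_n] / ((n+1)(n+2)); check: a_0 = -1, a_1 = 1, a_2 = -9/2, a_3 = 49/6, a_4 = -281/24, a_5 = 1601/120


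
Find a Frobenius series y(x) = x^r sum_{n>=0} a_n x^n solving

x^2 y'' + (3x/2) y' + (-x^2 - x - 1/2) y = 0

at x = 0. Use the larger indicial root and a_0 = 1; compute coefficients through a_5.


Write in Frobenius form y'' + (p(x)/x) y' + (q(x)/x^2) y = 0:
  p(x) = 3/2,  q(x) = -x^2 - x - 1/2.
Indicial equation: r(r-1) + (3/2) r + (-1/2) = 0 -> roots r_1 = 1/2, r_2 = -1.
Take r = r_1 = 1/2. Let y(x) = x^r sum_{n>=0} a_n x^n with a_0 = 1.
Substitute y = x^r sum a_n x^n and match x^{r+n}. The recurrence is
  D(n) a_n - 1 a_{n-1} - 1 a_{n-2} = 0,  where D(n) = (r+n)(r+n-1) + (3/2)(r+n) + (-1/2).
  a_n = [1 a_{n-1} + 1 a_{n-2}] / D(n).
Since the indicial polynomial factors as (r - r_1)(r - r_2), D(n) = (r_1 + n - r_1)(r_1 + n - r_2) = n(n + 3/2).
Evaluating step by step (a_0 = 1):
  n = 1: D(1) = 1(1 + 3/2) = 5/2; numerator = 1(1) = 1; a_1 = (1)/(5/2) = 2/5
  n = 2: D(2) = 2(2 + 3/2) = 7; numerator = 1(2/5) + 1(1) = 7/5; a_2 = (7/5)/(7) = 1/5
  n = 3: D(3) = 3(3 + 3/2) = 27/2; numerator = 1(1/5) + 1(2/5) = 3/5; a_3 = (3/5)/(27/2) = 2/45
  n = 4: D(4) = 4(4 + 3/2) = 22; numerator = 1(2/45) + 1(1/5) = 11/45; a_4 = (11/45)/(22) = 1/90
  n = 5: D(5) = 5(5 + 3/2) = 65/2; numerator = 1(1/90) + 1(2/45) = 1/18; a_5 = (1/18)/(65/2) = 1/585

r = 1/2; a_0 = 1; a_1 = 2/5; a_2 = 1/5; a_3 = 2/45; a_4 = 1/90; a_5 = 1/585


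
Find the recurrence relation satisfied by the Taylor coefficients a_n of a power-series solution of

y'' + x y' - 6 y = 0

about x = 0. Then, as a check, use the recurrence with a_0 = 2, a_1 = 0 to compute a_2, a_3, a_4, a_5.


Substitute y = sum_n a_n x^n.
y''(x) has coefficient (n+2)(n+1) a_{n+2} at x^n;
x y'(x) has coefficient n a_n at x^n (shift);
-6 y(x) has coefficient -6 a_n at x^n.
Matching x^n: (n+2)(n+1) a_{n+2} + (n - 6) a_n = 0.
Thus a_{n+2} = (-n + 6) / ((n+1)(n+2)) * a_n.

Check with a_0 = 2, a_1 = 0 (apply the recurrence for n = 0, 1, 2, 3): a_0 = 2, a_1 = 0, a_2 = 6, a_3 = 0, a_4 = 2, a_5 = 0.

a_(n+2) = (-n + 6) / ((n+1)(n+2)) * a_n; check: a_0 = 2, a_1 = 0, a_2 = 6, a_3 = 0, a_4 = 2, a_5 = 0


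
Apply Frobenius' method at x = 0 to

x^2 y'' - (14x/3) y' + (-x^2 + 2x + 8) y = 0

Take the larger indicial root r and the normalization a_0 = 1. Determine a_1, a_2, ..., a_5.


Write in Frobenius form y'' + (p(x)/x) y' + (q(x)/x^2) y = 0:
  p(x) = -14/3,  q(x) = -x^2 + 2x + 8.
Indicial equation: r(r-1) + (-14/3) r + (8) = 0 -> roots r_1 = 3, r_2 = 8/3.
Take r = r_1 = 3. Let y(x) = x^r sum_{n>=0} a_n x^n with a_0 = 1.
Substitute y = x^r sum a_n x^n and match x^{r+n}. The recurrence is
  D(n) a_n + 2 a_{n-1} - 1 a_{n-2} = 0,  where D(n) = (r+n)(r+n-1) + (-14/3)(r+n) + (8).
  a_n = [-2 a_{n-1} + 1 a_{n-2}] / D(n).
Since the indicial polynomial factors as (r - r_1)(r - r_2), D(n) = (r_1 + n - r_1)(r_1 + n - r_2) = n(n + 1/3).
Evaluating step by step (a_0 = 1):
  n = 1: D(1) = 1(1 + 1/3) = 4/3; numerator = -2(1) = -2; a_1 = (-2)/(4/3) = -3/2
  n = 2: D(2) = 2(2 + 1/3) = 14/3; numerator = -2(-3/2) + 1(1) = 4; a_2 = (4)/(14/3) = 6/7
  n = 3: D(3) = 3(3 + 1/3) = 10; numerator = -2(6/7) + 1(-3/2) = -45/14; a_3 = (-45/14)/(10) = -9/28
  n = 4: D(4) = 4(4 + 1/3) = 52/3; numerator = -2(-9/28) + 1(6/7) = 3/2; a_4 = (3/2)/(52/3) = 9/104
  n = 5: D(5) = 5(5 + 1/3) = 80/3; numerator = -2(9/104) + 1(-9/28) = -45/91; a_5 = (-45/91)/(80/3) = -27/1456

r = 3; a_0 = 1; a_1 = -3/2; a_2 = 6/7; a_3 = -9/28; a_4 = 9/104; a_5 = -27/1456


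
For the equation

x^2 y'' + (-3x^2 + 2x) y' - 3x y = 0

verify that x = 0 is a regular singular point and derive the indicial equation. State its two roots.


Divide by x^2 to reach normal form y'' + P_1(x) y' + P_2(x) y = 0 with P_1(x) = -3 + 2/x and P_2(x) = -3/x.
x = 0 is a singular point because the y'-coefficient -3 + 2/x has a pole at x = 0 and the y-coefficient -3/x has a pole at x = 0.
It is a regular singular point because x P_1(x) = p(x) = 2 - 3x and x^2 P_2(x) = q(x) = -3x are polynomials, hence analytic at x = 0.
p(0) = 2,  q(0) = 0.
Indicial equation: r(r-1) + p(0) r + q(0) = 0, i.e. r^2 + (p(0) - 1) r + q(0) = 0, i.e. r^2 + 1 r = 0.
Discriminant: (1)^2 - 4(0) = 1, so r = (-1 ± 1)/2.
Solving: r_1 = 0, r_2 = -1.

indicial: r^2 + 1 r = 0; roots r_1 = 0, r_2 = -1


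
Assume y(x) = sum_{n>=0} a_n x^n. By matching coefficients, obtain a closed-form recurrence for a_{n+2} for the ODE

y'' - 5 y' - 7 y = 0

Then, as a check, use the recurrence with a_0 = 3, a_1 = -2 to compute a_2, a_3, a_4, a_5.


Substitute y = sum_n a_n x^n.
y''(x) has coefficient (n+2)(n+1) a_{n+2} at x^n;
-5 y'(x) has coefficient -5 (n+1) a_{n+1} at x^n;
-7 y(x) has coefficient -7 a_n at x^n.
Matching x^n: (n+2)(n+1) a_{n+2} - 5 (n+1) a_{n+1} - 7 a_n = 0.
Thus a_{n+2} = [5 (n+1) a_{n+1} + 7 a_n] / ((n+1)(n+2)).

Check with a_0 = 3, a_1 = -2 (apply the recurrence for n = 0, 1, 2, 3): a_0 = 3, a_1 = -2, a_2 = 11/2, a_3 = 41/6, a_4 = 47/4, a_5 = 1697/120.

a_(n+2) = [5 (n+1) a_(n+1) + 7 a_n] / ((n+1)(n+2)); check: a_0 = 3, a_1 = -2, a_2 = 11/2, a_3 = 41/6, a_4 = 47/4, a_5 = 1697/120


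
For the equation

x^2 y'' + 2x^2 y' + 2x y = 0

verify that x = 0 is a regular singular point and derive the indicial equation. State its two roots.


Divide by x^2 to reach normal form y'' + P_1(x) y' + P_2(x) y = 0 with P_1(x) = 2 and P_2(x) = 2/x.
x = 0 is a singular point because the y-coefficient 2/x has a pole at x = 0.
It is a regular singular point because x P_1(x) = p(x) = 2x and x^2 P_2(x) = q(x) = 2x are polynomials, hence analytic at x = 0.
p(0) = 0,  q(0) = 0.
Indicial equation: r(r-1) + p(0) r + q(0) = 0, i.e. r^2 + (p(0) - 1) r + q(0) = 0, i.e. r^2 - 1 r = 0.
Discriminant: (-1)^2 - 4(0) = 1, so r = (1 ± 1)/2.
Solving: r_1 = 1, r_2 = 0.

indicial: r^2 - 1 r = 0; roots r_1 = 1, r_2 = 0


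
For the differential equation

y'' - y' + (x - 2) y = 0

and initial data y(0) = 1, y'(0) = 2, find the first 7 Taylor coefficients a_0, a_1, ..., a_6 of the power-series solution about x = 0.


Ansatz: y(x) = sum_{n>=0} a_n x^n, so y'(x) = sum_{n>=1} n a_n x^(n-1) and y''(x) = sum_{n>=2} n(n-1) a_n x^(n-2).
Substitute into P(x) y'' + Q(x) y' + R(x) y = 0 with P(x) = 1, Q(x) = -1, R(x) = x - 2, and match powers of x.
Initial conditions: a_0 = 1, a_1 = 2.
Setting the coefficient of each power of x to zero and solving order by order (substituting the coefficients already found):
  x^0: 2 a_2 - a_1 - 2 a_0 = 0  ->  2 a_2 = a_1 + 2 a_0 = 4  ->  a_2 = 2
  x^1: 6 a_3 - 2 a_2 - 2 a_1 + a_0 = 0  ->  6 a_3 = 2 a_2 + 2 a_1 - a_0 = 7  ->  a_3 = 7/6
  x^2: 12 a_4 - 3 a_3 - 2 a_2 + a_1 = 0  ->  12 a_4 = 3 a_3 + 2 a_2 - a_1 = 11/2  ->  a_4 = 11/24
  x^3: 20 a_5 - 4 a_4 - 2 a_3 + a_2 = 0  ->  20 a_5 = 4 a_4 + 2 a_3 - a_2 = 13/6  ->  a_5 = 13/120
  x^4: 30 a_6 - 5 a_5 - 2 a_4 + a_3 = 0  ->  30 a_6 = 5 a_5 + 2 a_4 - a_3 = 7/24  ->  a_6 = 7/720
Truncated series: y(x) = 1 + 2 x + 2 x^2 + (7/6) x^3 + (11/24) x^4 + (13/120) x^5 + (7/720) x^6 + O(x^7).

a_0 = 1; a_1 = 2; a_2 = 2; a_3 = 7/6; a_4 = 11/24; a_5 = 13/120; a_6 = 7/720


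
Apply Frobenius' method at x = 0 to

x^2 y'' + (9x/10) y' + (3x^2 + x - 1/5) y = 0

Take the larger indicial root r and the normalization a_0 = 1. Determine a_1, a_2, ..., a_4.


Write in Frobenius form y'' + (p(x)/x) y' + (q(x)/x^2) y = 0:
  p(x) = 9/10,  q(x) = 3x^2 + x - 1/5.
Indicial equation: r(r-1) + (9/10) r + (-1/5) = 0 -> roots r_1 = 1/2, r_2 = -2/5.
Take r = r_1 = 1/2. Let y(x) = x^r sum_{n>=0} a_n x^n with a_0 = 1.
Substitute y = x^r sum a_n x^n and match x^{r+n}. The recurrence is
  D(n) a_n + 1 a_{n-1} + 3 a_{n-2} = 0,  where D(n) = (r+n)(r+n-1) + (9/10)(r+n) + (-1/5).
  a_n = [-1 a_{n-1} - 3 a_{n-2}] / D(n).
Since the indicial polynomial factors as (r - r_1)(r - r_2), D(n) = (r_1 + n - r_1)(r_1 + n - r_2) = n(n + 9/10).
Evaluating step by step (a_0 = 1):
  n = 1: D(1) = 1(1 + 9/10) = 19/10; numerator = -1(1) = -1; a_1 = (-1)/(19/10) = -10/19
  n = 2: D(2) = 2(2 + 9/10) = 29/5; numerator = -1(-10/19) - 3(1) = -47/19; a_2 = (-47/19)/(29/5) = -235/551
  n = 3: D(3) = 3(3 + 9/10) = 117/10; numerator = -1(-235/551) - 3(-10/19) = 1105/551; a_3 = (1105/551)/(117/10) = 850/4959
  n = 4: D(4) = 4(4 + 9/10) = 98/5; numerator = -1(850/4959) - 3(-235/551) = 5495/4959; a_4 = (5495/4959)/(98/5) = 3925/69426

r = 1/2; a_0 = 1; a_1 = -10/19; a_2 = -235/551; a_3 = 850/4959; a_4 = 3925/69426


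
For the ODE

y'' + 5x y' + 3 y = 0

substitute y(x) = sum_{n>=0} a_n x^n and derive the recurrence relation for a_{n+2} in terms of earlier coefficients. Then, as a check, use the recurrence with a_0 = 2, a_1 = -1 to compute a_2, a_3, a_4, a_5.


Substitute y = sum_n a_n x^n.
y''(x) has coefficient (n+2)(n+1) a_{n+2} at x^n;
5 x y'(x) has coefficient 5 n a_n at x^n (shift);
3 y(x) has coefficient 3 a_n at x^n.
Matching x^n: (n+2)(n+1) a_{n+2} + (5n + 3) a_n = 0.
Thus a_{n+2} = (-5n - 3) / ((n+1)(n+2)) * a_n.

Check with a_0 = 2, a_1 = -1 (apply the recurrence for n = 0, 1, 2, 3): a_0 = 2, a_1 = -1, a_2 = -3, a_3 = 4/3, a_4 = 13/4, a_5 = -6/5.

a_(n+2) = (-5n - 3) / ((n+1)(n+2)) * a_n; check: a_0 = 2, a_1 = -1, a_2 = -3, a_3 = 4/3, a_4 = 13/4, a_5 = -6/5


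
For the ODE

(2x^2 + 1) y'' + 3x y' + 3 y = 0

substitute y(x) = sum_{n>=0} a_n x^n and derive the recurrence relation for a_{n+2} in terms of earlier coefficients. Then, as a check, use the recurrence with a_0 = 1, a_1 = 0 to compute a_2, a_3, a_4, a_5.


Substitute y = sum_n a_n x^n.
(1 + 2 x^2) y'' contributes (n+2)(n+1) a_{n+2} + 2 n(n-1) a_n at x^n.
3 x y'(x) contributes 3 n a_n at x^n.
3 y(x) contributes 3 a_n at x^n.
Matching x^n: (n+2)(n+1) a_{n+2} + (2 n(n-1) + 3 n + 3) a_n = 0.
Thus a_{n+2} = (-2 n(n-1) - 3 n - 3) / ((n+1)(n+2)) * a_n.

Check with a_0 = 1, a_1 = 0 (apply the recurrence for n = 0, 1, 2, 3): a_0 = 1, a_1 = 0, a_2 = -3/2, a_3 = 0, a_4 = 13/8, a_5 = 0.

a_(n+2) = (-2 n(n-1) - 3 n - 3) / ((n+1)(n+2)) * a_n; check: a_0 = 1, a_1 = 0, a_2 = -3/2, a_3 = 0, a_4 = 13/8, a_5 = 0


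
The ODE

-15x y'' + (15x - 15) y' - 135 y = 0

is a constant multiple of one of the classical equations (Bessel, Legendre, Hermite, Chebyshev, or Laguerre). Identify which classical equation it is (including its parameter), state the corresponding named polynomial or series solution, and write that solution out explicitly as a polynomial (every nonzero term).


All three coefficients share the factor -15; dividing through by -15 gives  x y'' + (1 - x) y' + 9 y = 0.
This matches the Laguerre equation x y'' + (1 - x) y' + n y = 0 with n = 9; the polynomial solution is L_9(x).
With y = sum_k a_k x^k, matching x^k gives (k+1)k a_{k+1} + (k+1) a_{k+1} - k a_k + n a_k = 0, i.e. (k+1)^2 a_{k+1} = (k - n) a_k = (k - 9) a_k. The right side vanishes at k = 9, so the series terminates at degree 9.
Standard normalization L_n(0) = 1 gives a_0 = 1. Work upward with a_{k+1} = (k - 9) a_k / (k+1)^2:
  a_1 = (0 - 9)(1) / 1^2 = -9/1 = -9
  a_2 = (1 - 9)(-9) / 2^2 = 72/4 = 18
  a_3 = (2 - 9)(18) / 3^2 = -126/9 = -14
  a_4 = (3 - 9)(-14) / 4^2 = 84/16 = 21/4
  a_5 = (4 - 9)(21/4) / 5^2 = (-105/4)/25 = -21/20
  a_6 = (5 - 9)(-21/20) / 6^2 = (21/5)/36 = 7/60
  a_7 = (6 - 9)(7/60) / 7^2 = (-7/20)/49 = -1/140
  a_8 = (7 - 9)(-1/140) / 8^2 = (1/70)/64 = 1/4480
  a_9 = (8 - 9)(1/4480) / 9^2 = (-1/4480)/81 = -1/362880
Hence L_9(x) = -x^9/362880 + x^8/4480 - x^7/140 + 7 x^6/60 - 21 x^5/20 + 21 x^4/4 - 14 x^3 + 18 x^2 - 9 x + 1.

L_9(x); series = -x^9/362880 + x^8/4480 - x^7/140 + 7 x^6/60 - 21 x^5/20 + 21 x^4/4 - 14 x^3 + 18 x^2 - 9 x + 1


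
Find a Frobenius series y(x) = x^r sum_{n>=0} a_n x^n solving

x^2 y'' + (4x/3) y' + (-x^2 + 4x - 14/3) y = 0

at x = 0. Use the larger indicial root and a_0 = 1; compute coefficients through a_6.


Write in Frobenius form y'' + (p(x)/x) y' + (q(x)/x^2) y = 0:
  p(x) = 4/3,  q(x) = -x^2 + 4x - 14/3.
Indicial equation: r(r-1) + (4/3) r + (-14/3) = 0 -> roots r_1 = 2, r_2 = -7/3.
Take r = r_1 = 2. Let y(x) = x^r sum_{n>=0} a_n x^n with a_0 = 1.
Substitute y = x^r sum a_n x^n and match x^{r+n}. The recurrence is
  D(n) a_n + 4 a_{n-1} - 1 a_{n-2} = 0,  where D(n) = (r+n)(r+n-1) + (4/3)(r+n) + (-14/3).
  a_n = [-4 a_{n-1} + 1 a_{n-2}] / D(n).
Since the indicial polynomial factors as (r - r_1)(r - r_2), D(n) = (r_1 + n - r_1)(r_1 + n - r_2) = n(n + 13/3).
Evaluating step by step (a_0 = 1):
  n = 1: D(1) = 1(1 + 13/3) = 16/3; numerator = -4(1) = -4; a_1 = (-4)/(16/3) = -3/4
  n = 2: D(2) = 2(2 + 13/3) = 38/3; numerator = -4(-3/4) + 1(1) = 4; a_2 = (4)/(38/3) = 6/19
  n = 3: D(3) = 3(3 + 13/3) = 22; numerator = -4(6/19) + 1(-3/4) = -153/76; a_3 = (-153/76)/(22) = -153/1672
  n = 4: D(4) = 4(4 + 13/3) = 100/3; numerator = -4(-153/1672) + 1(6/19) = 15/22; a_4 = (15/22)/(100/3) = 9/440
  n = 5: D(5) = 5(5 + 13/3) = 140/3; numerator = -4(9/440) + 1(-153/1672) = -1449/8360; a_5 = (-1449/8360)/(140/3) = -621/167200
  n = 6: D(6) = 6(6 + 13/3) = 62; numerator = -4(-621/167200) + 1(9/440) = 369/10450; a_6 = (369/10450)/(62) = 369/647900

r = 2; a_0 = 1; a_1 = -3/4; a_2 = 6/19; a_3 = -153/1672; a_4 = 9/440; a_5 = -621/167200; a_6 = 369/647900


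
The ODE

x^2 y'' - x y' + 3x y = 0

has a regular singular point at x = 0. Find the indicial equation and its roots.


Divide by x^2 to reach normal form y'' + P_1(x) y' + P_2(x) y = 0 with P_1(x) = -1/x and P_2(x) = 3/x.
x = 0 is a singular point because the y'-coefficient -1/x has a pole at x = 0 and the y-coefficient 3/x has a pole at x = 0.
It is a regular singular point because x P_1(x) = p(x) = -1 and x^2 P_2(x) = q(x) = 3x are polynomials, hence analytic at x = 0.
p(0) = -1,  q(0) = 0.
Indicial equation: r(r-1) + p(0) r + q(0) = 0, i.e. r^2 + (p(0) - 1) r + q(0) = 0, i.e. r^2 - 2 r = 0.
Discriminant: (-2)^2 - 4(0) = 4, so r = (2 ± 2)/2.
Solving: r_1 = 2, r_2 = 0.

indicial: r^2 - 2 r = 0; roots r_1 = 2, r_2 = 0


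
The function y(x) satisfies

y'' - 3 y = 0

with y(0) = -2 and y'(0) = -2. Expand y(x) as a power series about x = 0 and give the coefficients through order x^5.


Ansatz: y(x) = sum_{n>=0} a_n x^n, so y'(x) = sum_{n>=1} n a_n x^(n-1) and y''(x) = sum_{n>=2} n(n-1) a_n x^(n-2).
Substitute into P(x) y'' + Q(x) y' + R(x) y = 0 with P(x) = 1, Q(x) = 0, R(x) = -3, and match powers of x.
Initial conditions: a_0 = -2, a_1 = -2.
Setting the coefficient of each power of x to zero and solving order by order (substituting the coefficients already found):
  x^0: 2 a_2 - 3 a_0 = 0  ->  2 a_2 = 3 a_0 = -6  ->  a_2 = -3
  x^1: 6 a_3 - 3 a_1 = 0  ->  6 a_3 = 3 a_1 = -6  ->  a_3 = -1
  x^2: 12 a_4 - 3 a_2 = 0  ->  12 a_4 = 3 a_2 = -9  ->  a_4 = -3/4
  x^3: 20 a_5 - 3 a_3 = 0  ->  20 a_5 = 3 a_3 = -3  ->  a_5 = -3/20
Truncated series: y(x) = -2 - 2 x - 3 x^2 - x^3 - (3/4) x^4 - (3/20) x^5 + O(x^6).

a_0 = -2; a_1 = -2; a_2 = -3; a_3 = -1; a_4 = -3/4; a_5 = -3/20


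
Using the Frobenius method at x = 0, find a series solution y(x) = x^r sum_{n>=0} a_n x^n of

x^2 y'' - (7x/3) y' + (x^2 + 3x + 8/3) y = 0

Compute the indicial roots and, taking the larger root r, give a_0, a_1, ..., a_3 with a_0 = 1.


Write in Frobenius form y'' + (p(x)/x) y' + (q(x)/x^2) y = 0:
  p(x) = -7/3,  q(x) = x^2 + 3x + 8/3.
Indicial equation: r(r-1) + (-7/3) r + (8/3) = 0 -> roots r_1 = 2, r_2 = 4/3.
Take r = r_1 = 2. Let y(x) = x^r sum_{n>=0} a_n x^n with a_0 = 1.
Substitute y = x^r sum a_n x^n and match x^{r+n}. The recurrence is
  D(n) a_n + 3 a_{n-1} + 1 a_{n-2} = 0,  where D(n) = (r+n)(r+n-1) + (-7/3)(r+n) + (8/3).
  a_n = [-3 a_{n-1} - 1 a_{n-2}] / D(n).
Since the indicial polynomial factors as (r - r_1)(r - r_2), D(n) = (r_1 + n - r_1)(r_1 + n - r_2) = n(n + 2/3).
Evaluating step by step (a_0 = 1):
  n = 1: D(1) = 1(1 + 2/3) = 5/3; numerator = -3(1) = -3; a_1 = (-3)/(5/3) = -9/5
  n = 2: D(2) = 2(2 + 2/3) = 16/3; numerator = -3(-9/5) - 1(1) = 22/5; a_2 = (22/5)/(16/3) = 33/40
  n = 3: D(3) = 3(3 + 2/3) = 11; numerator = -3(33/40) - 1(-9/5) = -27/40; a_3 = (-27/40)/(11) = -27/440

r = 2; a_0 = 1; a_1 = -9/5; a_2 = 33/40; a_3 = -27/440


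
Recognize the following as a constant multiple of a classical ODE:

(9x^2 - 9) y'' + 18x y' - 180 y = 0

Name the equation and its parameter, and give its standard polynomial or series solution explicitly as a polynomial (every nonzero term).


All three coefficients share the factor -9; dividing through by -9 gives  (1 - x^2) y'' - 2x y' + 20 y = 0.
This matches the Legendre equation (1 - x^2) y'' - 2x y' + n(n+1) y = 0 (note the -2x y' term) with n(n+1) = 20, so n = 4; the polynomial solution is P_4(x).
With y = sum_k a_k x^k, matching x^k gives (k+2)(k+1) a_{k+2} = [k(k+1) - n(n+1)] a_k = (k - 4)(k + 5) a_k. The right side vanishes at k = 4, so the series with the parity of 4 terminates at degree 4.
Standard normalization (P_n(1) = 1): leading coefficient (2n)!/(2^n (n!)^2) = 40320/(16*576) = 35/8, so a_4 = 35/8. Work downward with a_k = (k+1)(k+2) a_{k+2} / ((k - 4)(k + 5)):
  a_2 = (3)(4)(35/8) / ((2 - 4)(2 + 5)) = (105/2)/(-14) = -15/4
  a_0 = (1)(2)(-15/4) / ((0 - 4)(0 + 5)) = (-15/2)/(-20) = 3/8
Hence P_4(x) = 35 x^4/8 - 15 x^2/4 + 3/8.

P_4(x); series = 35 x^4/8 - 15 x^2/4 + 3/8


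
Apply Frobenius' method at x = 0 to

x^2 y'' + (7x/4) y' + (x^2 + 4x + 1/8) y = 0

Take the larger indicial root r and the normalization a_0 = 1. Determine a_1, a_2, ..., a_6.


Write in Frobenius form y'' + (p(x)/x) y' + (q(x)/x^2) y = 0:
  p(x) = 7/4,  q(x) = x^2 + 4x + 1/8.
Indicial equation: r(r-1) + (7/4) r + (1/8) = 0 -> roots r_1 = -1/4, r_2 = -1/2.
Take r = r_1 = -1/4. Let y(x) = x^r sum_{n>=0} a_n x^n with a_0 = 1.
Substitute y = x^r sum a_n x^n and match x^{r+n}. The recurrence is
  D(n) a_n + 4 a_{n-1} + 1 a_{n-2} = 0,  where D(n) = (r+n)(r+n-1) + (7/4)(r+n) + (1/8).
  a_n = [-4 a_{n-1} - 1 a_{n-2}] / D(n).
Since the indicial polynomial factors as (r - r_1)(r - r_2), D(n) = (r_1 + n - r_1)(r_1 + n - r_2) = n(n + 1/4).
Evaluating step by step (a_0 = 1):
  n = 1: D(1) = 1(1 + 1/4) = 5/4; numerator = -4(1) = -4; a_1 = (-4)/(5/4) = -16/5
  n = 2: D(2) = 2(2 + 1/4) = 9/2; numerator = -4(-16/5) - 1(1) = 59/5; a_2 = (59/5)/(9/2) = 118/45
  n = 3: D(3) = 3(3 + 1/4) = 39/4; numerator = -4(118/45) - 1(-16/5) = -328/45; a_3 = (-328/45)/(39/4) = -1312/1755
  n = 4: D(4) = 4(4 + 1/4) = 17; numerator = -4(-1312/1755) - 1(118/45) = 646/1755; a_4 = (646/1755)/(17) = 38/1755
  n = 5: D(5) = 5(5 + 1/4) = 105/4; numerator = -4(38/1755) - 1(-1312/1755) = 232/351; a_5 = (232/351)/(105/4) = 928/36855
  n = 6: D(6) = 6(6 + 1/4) = 75/2; numerator = -4(928/36855) - 1(38/1755) = -902/7371; a_6 = (-902/7371)/(75/2) = -1804/552825

r = -1/4; a_0 = 1; a_1 = -16/5; a_2 = 118/45; a_3 = -1312/1755; a_4 = 38/1755; a_5 = 928/36855; a_6 = -1804/552825


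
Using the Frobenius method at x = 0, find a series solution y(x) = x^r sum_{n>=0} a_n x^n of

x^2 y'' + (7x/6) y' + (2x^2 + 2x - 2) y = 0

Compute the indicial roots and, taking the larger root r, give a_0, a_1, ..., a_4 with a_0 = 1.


Write in Frobenius form y'' + (p(x)/x) y' + (q(x)/x^2) y = 0:
  p(x) = 7/6,  q(x) = 2x^2 + 2x - 2.
Indicial equation: r(r-1) + (7/6) r + (-2) = 0 -> roots r_1 = 4/3, r_2 = -3/2.
Take r = r_1 = 4/3. Let y(x) = x^r sum_{n>=0} a_n x^n with a_0 = 1.
Substitute y = x^r sum a_n x^n and match x^{r+n}. The recurrence is
  D(n) a_n + 2 a_{n-1} + 2 a_{n-2} = 0,  where D(n) = (r+n)(r+n-1) + (7/6)(r+n) + (-2).
  a_n = [-2 a_{n-1} - 2 a_{n-2}] / D(n).
Since the indicial polynomial factors as (r - r_1)(r - r_2), D(n) = (r_1 + n - r_1)(r_1 + n - r_2) = n(n + 17/6).
Evaluating step by step (a_0 = 1):
  n = 1: D(1) = 1(1 + 17/6) = 23/6; numerator = -2(1) = -2; a_1 = (-2)/(23/6) = -12/23
  n = 2: D(2) = 2(2 + 17/6) = 29/3; numerator = -2(-12/23) - 2(1) = -22/23; a_2 = (-22/23)/(29/3) = -66/667
  n = 3: D(3) = 3(3 + 17/6) = 35/2; numerator = -2(-66/667) - 2(-12/23) = 36/29; a_3 = (36/29)/(35/2) = 72/1015
  n = 4: D(4) = 4(4 + 17/6) = 82/3; numerator = -2(72/1015) - 2(-66/667) = 1308/23345; a_4 = (1308/23345)/(82/3) = 1962/957145

r = 4/3; a_0 = 1; a_1 = -12/23; a_2 = -66/667; a_3 = 72/1015; a_4 = 1962/957145


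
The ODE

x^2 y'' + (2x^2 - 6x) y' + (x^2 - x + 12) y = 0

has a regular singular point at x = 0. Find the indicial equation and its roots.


Divide by x^2 to reach normal form y'' + P_1(x) y' + P_2(x) y = 0 with P_1(x) = 2 - 6/x and P_2(x) = 1 - 1/x + 12/x^2.
x = 0 is a singular point because the y'-coefficient 2 - 6/x has a pole at x = 0 and the y-coefficient 1 - 1/x + 12/x^2 has a pole at x = 0.
It is a regular singular point because x P_1(x) = p(x) = 2x - 6 and x^2 P_2(x) = q(x) = x^2 - x + 12 are polynomials, hence analytic at x = 0.
p(0) = -6,  q(0) = 12.
Indicial equation: r(r-1) + p(0) r + q(0) = 0, i.e. r^2 + (p(0) - 1) r + q(0) = 0, i.e. r^2 - 7 r + 12 = 0.
Discriminant: (-7)^2 - 4(12) = 1, so r = (7 ± 1)/2.
Solving: r_1 = 4, r_2 = 3.

indicial: r^2 - 7 r + 12 = 0; roots r_1 = 4, r_2 = 3
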